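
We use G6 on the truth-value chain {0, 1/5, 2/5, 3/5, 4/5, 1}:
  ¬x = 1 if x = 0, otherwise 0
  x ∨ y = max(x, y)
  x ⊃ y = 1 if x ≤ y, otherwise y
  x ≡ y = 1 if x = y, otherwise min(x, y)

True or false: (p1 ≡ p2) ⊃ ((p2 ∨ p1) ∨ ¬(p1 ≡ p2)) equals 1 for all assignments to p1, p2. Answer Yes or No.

Counterexample: take p1 = 0, p2 = 0.
p1 ≡ p2 = 0 ≡ 0 = 1
p2 ∨ p1 = 0 ∨ 0 = 0
p1 ≡ p2 = 0 ≡ 0 = 1
¬(p1 ≡ p2) = ¬1 = 0
(p2 ∨ p1) ∨ ¬(p1 ≡ p2) = 0 ∨ 0 = 0
(p1 ≡ p2) ⊃ ((p2 ∨ p1) ∨ ¬(p1 ≡ p2)) = 1 ⊃ 0 = 0
This gives 0 ≠ 1.

No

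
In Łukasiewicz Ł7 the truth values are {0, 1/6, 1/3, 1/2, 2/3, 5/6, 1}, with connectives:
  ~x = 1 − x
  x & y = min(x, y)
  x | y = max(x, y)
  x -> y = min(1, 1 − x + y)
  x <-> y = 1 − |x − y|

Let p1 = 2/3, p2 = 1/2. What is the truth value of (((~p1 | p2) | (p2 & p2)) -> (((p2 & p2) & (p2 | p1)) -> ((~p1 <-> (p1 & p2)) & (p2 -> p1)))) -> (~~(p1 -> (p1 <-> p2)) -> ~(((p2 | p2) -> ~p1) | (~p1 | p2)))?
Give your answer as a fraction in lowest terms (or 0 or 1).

~p1 = ~2/3 = 1/3
~p1 | p2 = 1/3 | 1/2 = 1/2
p2 & p2 = 1/2 & 1/2 = 1/2
(~p1 | p2) | (p2 & p2) = 1/2 | 1/2 = 1/2
p2 & p2 = 1/2 & 1/2 = 1/2
p2 | p1 = 1/2 | 2/3 = 2/3
(p2 & p2) & (p2 | p1) = 1/2 & 2/3 = 1/2
~p1 = ~2/3 = 1/3
p1 & p2 = 2/3 & 1/2 = 1/2
~p1 <-> (p1 & p2) = 1/3 <-> 1/2 = 5/6
p2 -> p1 = 1/2 -> 2/3 = 1
(~p1 <-> (p1 & p2)) & (p2 -> p1) = 5/6 & 1 = 5/6
((p2 & p2) & (p2 | p1)) -> ((~p1 <-> (p1 & p2)) & (p2 -> p1)) = 1/2 -> 5/6 = 1
((~p1 | p2) | (p2 & p2)) -> (((p2 & p2) & (p2 | p1)) -> ((~p1 <-> (p1 & p2)) & (p2 -> p1))) = 1/2 -> 1 = 1
p1 <-> p2 = 2/3 <-> 1/2 = 5/6
p1 -> (p1 <-> p2) = 2/3 -> 5/6 = 1
~(p1 -> (p1 <-> p2)) = ~1 = 0
~~(p1 -> (p1 <-> p2)) = ~0 = 1
p2 | p2 = 1/2 | 1/2 = 1/2
~p1 = ~2/3 = 1/3
(p2 | p2) -> ~p1 = 1/2 -> 1/3 = 5/6
~p1 = ~2/3 = 1/3
~p1 | p2 = 1/3 | 1/2 = 1/2
((p2 | p2) -> ~p1) | (~p1 | p2) = 5/6 | 1/2 = 5/6
~(((p2 | p2) -> ~p1) | (~p1 | p2)) = ~5/6 = 1/6
~~(p1 -> (p1 <-> p2)) -> ~(((p2 | p2) -> ~p1) | (~p1 | p2)) = 1 -> 1/6 = 1/6
(((~p1 | p2) | (p2 & p2)) -> (((p2 & p2) & (p2 | p1)) -> ((~p1 <-> (p1 & p2)) & (p2 -> p1)))) -> (~~(p1 -> (p1 <-> p2)) -> ~(((p2 | p2) -> ~p1) | (~p1 | p2))) = 1 -> 1/6 = 1/6

1/6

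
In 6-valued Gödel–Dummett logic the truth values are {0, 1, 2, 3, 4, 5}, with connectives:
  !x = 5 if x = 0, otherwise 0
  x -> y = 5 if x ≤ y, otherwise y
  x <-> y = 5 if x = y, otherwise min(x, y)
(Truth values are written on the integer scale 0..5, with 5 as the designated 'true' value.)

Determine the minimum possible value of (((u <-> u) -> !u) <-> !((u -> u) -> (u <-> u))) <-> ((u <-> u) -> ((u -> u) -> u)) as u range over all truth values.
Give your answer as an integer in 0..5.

1

Take u = 1:
u <-> u = 1 <-> 1 = 5
!u = !1 = 0
(u <-> u) -> !u = 5 -> 0 = 0
u -> u = 1 -> 1 = 5
u <-> u = 1 <-> 1 = 5
(u -> u) -> (u <-> u) = 5 -> 5 = 5
!((u -> u) -> (u <-> u)) = !5 = 0
((u <-> u) -> !u) <-> !((u -> u) -> (u <-> u)) = 0 <-> 0 = 5
u <-> u = 1 <-> 1 = 5
u -> u = 1 -> 1 = 5
(u -> u) -> u = 5 -> 1 = 1
(u <-> u) -> ((u -> u) -> u) = 5 -> 1 = 1
(((u <-> u) -> !u) <-> !((u -> u) -> (u <-> u))) <-> ((u <-> u) -> ((u -> u) -> u)) = 5 <-> 1 = 1
No assignment yields a value below 1, so this is the minimum.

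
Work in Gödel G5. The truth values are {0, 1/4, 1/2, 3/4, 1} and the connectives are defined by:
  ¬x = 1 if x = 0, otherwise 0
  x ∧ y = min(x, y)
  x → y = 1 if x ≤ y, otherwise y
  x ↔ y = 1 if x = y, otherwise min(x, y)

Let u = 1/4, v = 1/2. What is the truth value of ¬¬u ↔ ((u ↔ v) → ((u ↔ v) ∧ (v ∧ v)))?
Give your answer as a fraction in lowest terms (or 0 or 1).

¬u = ¬1/4 = 0
¬¬u = ¬0 = 1
u ↔ v = 1/4 ↔ 1/2 = 1/4
u ↔ v = 1/4 ↔ 1/2 = 1/4
v ∧ v = 1/2 ∧ 1/2 = 1/2
(u ↔ v) ∧ (v ∧ v) = 1/4 ∧ 1/2 = 1/4
(u ↔ v) → ((u ↔ v) ∧ (v ∧ v)) = 1/4 → 1/4 = 1
¬¬u ↔ ((u ↔ v) → ((u ↔ v) ∧ (v ∧ v))) = 1 ↔ 1 = 1

1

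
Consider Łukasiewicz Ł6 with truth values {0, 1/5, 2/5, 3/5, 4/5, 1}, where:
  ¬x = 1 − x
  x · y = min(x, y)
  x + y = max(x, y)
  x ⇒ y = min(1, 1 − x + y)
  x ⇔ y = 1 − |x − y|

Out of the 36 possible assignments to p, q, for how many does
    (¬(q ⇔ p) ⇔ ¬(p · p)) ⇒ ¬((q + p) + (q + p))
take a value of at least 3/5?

20

value 1: 9 assignments (counts)
value 4/5: 7 assignments (counts)
value 3/5: 4 assignments (counts)
value 2/5: 8 assignments
value 1/5: 2 assignments
value 0: 6 assignments
So 20 of the 36 assignments meet the threshold.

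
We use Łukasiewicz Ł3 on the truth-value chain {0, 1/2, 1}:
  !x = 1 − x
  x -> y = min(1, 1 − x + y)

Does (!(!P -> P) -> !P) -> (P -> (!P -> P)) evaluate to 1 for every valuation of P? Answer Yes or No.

Yes

P = 0 ↦ 1
P = 1/2 ↦ 1
P = 1 ↦ 1
Every assignment gives a value ≥ 1.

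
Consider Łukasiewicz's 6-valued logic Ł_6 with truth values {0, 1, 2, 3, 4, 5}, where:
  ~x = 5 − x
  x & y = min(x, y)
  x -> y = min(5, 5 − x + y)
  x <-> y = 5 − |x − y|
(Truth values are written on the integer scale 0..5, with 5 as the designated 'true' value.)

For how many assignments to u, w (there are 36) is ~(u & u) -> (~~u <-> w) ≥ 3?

32

value 5: 27 assignments (counts)
value 4: 3 assignments (counts)
value 3: 2 assignments (counts)
value 2: 2 assignments
value 1: 1 assignment
value 0: 1 assignment
So 32 of the 36 assignments meet the threshold.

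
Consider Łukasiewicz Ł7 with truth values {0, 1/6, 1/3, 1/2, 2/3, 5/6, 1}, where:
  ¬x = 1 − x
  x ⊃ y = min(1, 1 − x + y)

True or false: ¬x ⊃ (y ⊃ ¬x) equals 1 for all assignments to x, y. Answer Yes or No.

Yes

At x = 5/6, y = 5/6, for instance:
¬x = ¬5/6 = 1/6
y ⊃ ¬x = 5/6 ⊃ 1/6 = 1/3
¬x ⊃ (y ⊃ ¬x) = 1/6 ⊃ 1/3 = 1
and checking the remaining 48 assignments likewise gives ≥ 1 in every case.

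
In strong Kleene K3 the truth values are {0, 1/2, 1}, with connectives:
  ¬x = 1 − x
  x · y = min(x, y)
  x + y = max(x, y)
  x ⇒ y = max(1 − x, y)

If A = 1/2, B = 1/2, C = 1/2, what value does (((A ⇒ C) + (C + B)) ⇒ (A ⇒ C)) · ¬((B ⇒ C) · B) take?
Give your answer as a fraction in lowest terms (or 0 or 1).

A ⇒ C = 1/2 ⇒ 1/2 = 1/2
C + B = 1/2 + 1/2 = 1/2
(A ⇒ C) + (C + B) = 1/2 + 1/2 = 1/2
A ⇒ C = 1/2 ⇒ 1/2 = 1/2
((A ⇒ C) + (C + B)) ⇒ (A ⇒ C) = 1/2 ⇒ 1/2 = 1/2
B ⇒ C = 1/2 ⇒ 1/2 = 1/2
(B ⇒ C) · B = 1/2 · 1/2 = 1/2
¬((B ⇒ C) · B) = ¬1/2 = 1/2
(((A ⇒ C) + (C + B)) ⇒ (A ⇒ C)) · ¬((B ⇒ C) · B) = 1/2 · 1/2 = 1/2

1/2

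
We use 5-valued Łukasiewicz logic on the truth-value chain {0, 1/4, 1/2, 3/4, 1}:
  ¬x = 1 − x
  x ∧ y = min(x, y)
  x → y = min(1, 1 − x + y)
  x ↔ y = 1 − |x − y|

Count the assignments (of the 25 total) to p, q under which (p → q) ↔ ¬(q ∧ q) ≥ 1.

value 1: 3 assignments (counts)
value 3/4: 5 assignments
value 1/2: 6 assignments
value 1/4: 5 assignments
value 0: 6 assignments
So 3 of the 25 assignments meet the threshold.

3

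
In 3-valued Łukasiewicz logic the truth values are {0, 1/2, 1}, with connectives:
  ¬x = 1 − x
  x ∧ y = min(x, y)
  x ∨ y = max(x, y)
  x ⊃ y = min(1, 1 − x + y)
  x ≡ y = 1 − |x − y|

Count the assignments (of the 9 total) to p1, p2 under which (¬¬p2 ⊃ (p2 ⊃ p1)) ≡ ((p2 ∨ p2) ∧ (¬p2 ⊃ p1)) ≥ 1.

1

p1 = 0, p2 = 0 ↦ 0  <
p1 = 0, p2 = 1/2 ↦ 1/2  <
p1 = 0, p2 = 1 ↦ 0  <
p1 = 1/2, p2 = 0 ↦ 0  <
p1 = 1/2, p2 = 1/2 ↦ 1/2  <
p1 = 1/2, p2 = 1 ↦ 1/2  <
p1 = 1, p2 = 0 ↦ 0  <
p1 = 1, p2 = 1/2 ↦ 1/2  <
p1 = 1, p2 = 1 ↦ 1  ≥
So 1 of the 9 assignments meets the threshold.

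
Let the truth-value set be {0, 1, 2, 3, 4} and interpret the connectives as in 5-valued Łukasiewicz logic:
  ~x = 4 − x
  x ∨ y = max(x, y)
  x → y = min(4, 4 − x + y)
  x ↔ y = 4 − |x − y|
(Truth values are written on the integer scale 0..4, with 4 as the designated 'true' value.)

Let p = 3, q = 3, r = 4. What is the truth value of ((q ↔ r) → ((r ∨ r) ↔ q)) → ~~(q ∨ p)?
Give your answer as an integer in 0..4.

3

q ↔ r = 3 ↔ 4 = 3
r ∨ r = 4 ∨ 4 = 4
(r ∨ r) ↔ q = 4 ↔ 3 = 3
(q ↔ r) → ((r ∨ r) ↔ q) = 3 → 3 = 4
q ∨ p = 3 ∨ 3 = 3
~(q ∨ p) = ~3 = 1
~~(q ∨ p) = ~1 = 3
((q ↔ r) → ((r ∨ r) ↔ q)) → ~~(q ∨ p) = 4 → 3 = 3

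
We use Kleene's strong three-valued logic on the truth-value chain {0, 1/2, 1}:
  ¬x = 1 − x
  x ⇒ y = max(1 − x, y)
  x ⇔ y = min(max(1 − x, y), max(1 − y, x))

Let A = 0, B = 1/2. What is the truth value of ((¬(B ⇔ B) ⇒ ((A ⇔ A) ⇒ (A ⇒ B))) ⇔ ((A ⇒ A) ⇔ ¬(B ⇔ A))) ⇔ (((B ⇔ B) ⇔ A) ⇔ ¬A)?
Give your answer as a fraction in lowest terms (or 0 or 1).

1/2

B ⇔ B = 1/2 ⇔ 1/2 = 1/2
¬(B ⇔ B) = ¬1/2 = 1/2
A ⇔ A = 0 ⇔ 0 = 1
A ⇒ B = 0 ⇒ 1/2 = 1
(A ⇔ A) ⇒ (A ⇒ B) = 1 ⇒ 1 = 1
¬(B ⇔ B) ⇒ ((A ⇔ A) ⇒ (A ⇒ B)) = 1/2 ⇒ 1 = 1
A ⇒ A = 0 ⇒ 0 = 1
B ⇔ A = 1/2 ⇔ 0 = 1/2
¬(B ⇔ A) = ¬1/2 = 1/2
(A ⇒ A) ⇔ ¬(B ⇔ A) = 1 ⇔ 1/2 = 1/2
(¬(B ⇔ B) ⇒ ((A ⇔ A) ⇒ (A ⇒ B))) ⇔ ((A ⇒ A) ⇔ ¬(B ⇔ A)) = 1 ⇔ 1/2 = 1/2
B ⇔ B = 1/2 ⇔ 1/2 = 1/2
(B ⇔ B) ⇔ A = 1/2 ⇔ 0 = 1/2
¬A = ¬0 = 1
((B ⇔ B) ⇔ A) ⇔ ¬A = 1/2 ⇔ 1 = 1/2
((¬(B ⇔ B) ⇒ ((A ⇔ A) ⇒ (A ⇒ B))) ⇔ ((A ⇒ A) ⇔ ¬(B ⇔ A))) ⇔ (((B ⇔ B) ⇔ A) ⇔ ¬A) = 1/2 ⇔ 1/2 = 1/2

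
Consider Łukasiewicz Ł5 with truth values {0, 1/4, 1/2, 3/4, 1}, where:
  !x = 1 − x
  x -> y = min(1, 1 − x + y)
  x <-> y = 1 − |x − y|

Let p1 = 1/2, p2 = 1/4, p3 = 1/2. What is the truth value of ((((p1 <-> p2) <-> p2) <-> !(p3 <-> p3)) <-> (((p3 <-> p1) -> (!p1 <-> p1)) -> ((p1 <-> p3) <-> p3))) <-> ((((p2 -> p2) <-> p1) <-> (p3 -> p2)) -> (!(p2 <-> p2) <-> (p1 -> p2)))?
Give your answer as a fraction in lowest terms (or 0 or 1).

1/2

p1 <-> p2 = 1/2 <-> 1/4 = 3/4
(p1 <-> p2) <-> p2 = 3/4 <-> 1/4 = 1/2
p3 <-> p3 = 1/2 <-> 1/2 = 1
!(p3 <-> p3) = !1 = 0
((p1 <-> p2) <-> p2) <-> !(p3 <-> p3) = 1/2 <-> 0 = 1/2
p3 <-> p1 = 1/2 <-> 1/2 = 1
!p1 = !1/2 = 1/2
!p1 <-> p1 = 1/2 <-> 1/2 = 1
(p3 <-> p1) -> (!p1 <-> p1) = 1 -> 1 = 1
p1 <-> p3 = 1/2 <-> 1/2 = 1
(p1 <-> p3) <-> p3 = 1 <-> 1/2 = 1/2
((p3 <-> p1) -> (!p1 <-> p1)) -> ((p1 <-> p3) <-> p3) = 1 -> 1/2 = 1/2
(((p1 <-> p2) <-> p2) <-> !(p3 <-> p3)) <-> (((p3 <-> p1) -> (!p1 <-> p1)) -> ((p1 <-> p3) <-> p3)) = 1/2 <-> 1/2 = 1
p2 -> p2 = 1/4 -> 1/4 = 1
(p2 -> p2) <-> p1 = 1 <-> 1/2 = 1/2
p3 -> p2 = 1/2 -> 1/4 = 3/4
((p2 -> p2) <-> p1) <-> (p3 -> p2) = 1/2 <-> 3/4 = 3/4
p2 <-> p2 = 1/4 <-> 1/4 = 1
!(p2 <-> p2) = !1 = 0
p1 -> p2 = 1/2 -> 1/4 = 3/4
!(p2 <-> p2) <-> (p1 -> p2) = 0 <-> 3/4 = 1/4
(((p2 -> p2) <-> p1) <-> (p3 -> p2)) -> (!(p2 <-> p2) <-> (p1 -> p2)) = 3/4 -> 1/4 = 1/2
((((p1 <-> p2) <-> p2) <-> !(p3 <-> p3)) <-> (((p3 <-> p1) -> (!p1 <-> p1)) -> ((p1 <-> p3) <-> p3))) <-> ((((p2 -> p2) <-> p1) <-> (p3 -> p2)) -> (!(p2 <-> p2) <-> (p1 -> p2))) = 1 <-> 1/2 = 1/2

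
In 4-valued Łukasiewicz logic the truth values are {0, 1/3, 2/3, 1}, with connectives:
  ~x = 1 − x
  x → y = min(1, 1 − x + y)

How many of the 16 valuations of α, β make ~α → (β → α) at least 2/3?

α = 0, β = 0 ↦ 1  ≥
α = 0, β = 1/3 ↦ 2/3  ≥
α = 0, β = 2/3 ↦ 1/3  <
α = 0, β = 1 ↦ 0  <
α = 1/3, β = 0 ↦ 1  ≥
α = 1/3, β = 1/3 ↦ 1  ≥
α = 1/3, β = 2/3 ↦ 1  ≥
α = 1/3, β = 1 ↦ 2/3  ≥
α = 2/3, β = 0 ↦ 1  ≥
α = 2/3, β = 1/3 ↦ 1  ≥
α = 2/3, β = 2/3 ↦ 1  ≥
α = 2/3, β = 1 ↦ 1  ≥
α = 1, β = 0 ↦ 1  ≥
α = 1, β = 1/3 ↦ 1  ≥
α = 1, β = 2/3 ↦ 1  ≥
α = 1, β = 1 ↦ 1  ≥
So 14 of the 16 assignments meet the threshold.

14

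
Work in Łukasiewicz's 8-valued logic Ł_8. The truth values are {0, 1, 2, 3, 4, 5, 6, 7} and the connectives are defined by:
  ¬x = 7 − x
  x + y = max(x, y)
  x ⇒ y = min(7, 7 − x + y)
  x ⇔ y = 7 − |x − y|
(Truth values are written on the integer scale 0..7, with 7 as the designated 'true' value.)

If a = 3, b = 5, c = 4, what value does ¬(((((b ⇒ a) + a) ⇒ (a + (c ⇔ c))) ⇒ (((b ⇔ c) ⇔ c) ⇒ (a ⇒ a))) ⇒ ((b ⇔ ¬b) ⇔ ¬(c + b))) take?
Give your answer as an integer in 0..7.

2

b ⇒ a = 5 ⇒ 3 = 5
(b ⇒ a) + a = 5 + 3 = 5
c ⇔ c = 4 ⇔ 4 = 7
a + (c ⇔ c) = 3 + 7 = 7
((b ⇒ a) + a) ⇒ (a + (c ⇔ c)) = 5 ⇒ 7 = 7
b ⇔ c = 5 ⇔ 4 = 6
(b ⇔ c) ⇔ c = 6 ⇔ 4 = 5
a ⇒ a = 3 ⇒ 3 = 7
((b ⇔ c) ⇔ c) ⇒ (a ⇒ a) = 5 ⇒ 7 = 7
(((b ⇒ a) + a) ⇒ (a + (c ⇔ c))) ⇒ (((b ⇔ c) ⇔ c) ⇒ (a ⇒ a)) = 7 ⇒ 7 = 7
¬b = ¬5 = 2
b ⇔ ¬b = 5 ⇔ 2 = 4
c + b = 4 + 5 = 5
¬(c + b) = ¬5 = 2
(b ⇔ ¬b) ⇔ ¬(c + b) = 4 ⇔ 2 = 5
((((b ⇒ a) + a) ⇒ (a + (c ⇔ c))) ⇒ (((b ⇔ c) ⇔ c) ⇒ (a ⇒ a))) ⇒ ((b ⇔ ¬b) ⇔ ¬(c + b)) = 7 ⇒ 5 = 5
¬(((((b ⇒ a) + a) ⇒ (a + (c ⇔ c))) ⇒ (((b ⇔ c) ⇔ c) ⇒ (a ⇒ a))) ⇒ ((b ⇔ ¬b) ⇔ ¬(c + b))) = ¬5 = 2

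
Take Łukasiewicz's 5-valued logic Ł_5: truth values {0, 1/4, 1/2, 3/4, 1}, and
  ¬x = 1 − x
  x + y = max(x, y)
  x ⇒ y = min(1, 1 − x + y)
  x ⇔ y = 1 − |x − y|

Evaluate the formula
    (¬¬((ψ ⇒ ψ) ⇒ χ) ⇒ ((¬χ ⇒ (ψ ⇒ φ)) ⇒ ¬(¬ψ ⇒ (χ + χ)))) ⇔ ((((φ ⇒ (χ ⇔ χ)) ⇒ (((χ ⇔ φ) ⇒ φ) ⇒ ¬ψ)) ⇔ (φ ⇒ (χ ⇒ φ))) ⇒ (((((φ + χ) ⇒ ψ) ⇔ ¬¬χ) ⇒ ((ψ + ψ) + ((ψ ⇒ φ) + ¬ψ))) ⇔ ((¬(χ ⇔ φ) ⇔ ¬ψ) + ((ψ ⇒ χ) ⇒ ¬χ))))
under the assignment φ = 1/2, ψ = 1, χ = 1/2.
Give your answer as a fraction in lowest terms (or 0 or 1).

ψ ⇒ ψ = 1 ⇒ 1 = 1
(ψ ⇒ ψ) ⇒ χ = 1 ⇒ 1/2 = 1/2
¬((ψ ⇒ ψ) ⇒ χ) = ¬1/2 = 1/2
¬¬((ψ ⇒ ψ) ⇒ χ) = ¬1/2 = 1/2
¬χ = ¬1/2 = 1/2
ψ ⇒ φ = 1 ⇒ 1/2 = 1/2
¬χ ⇒ (ψ ⇒ φ) = 1/2 ⇒ 1/2 = 1
¬ψ = ¬1 = 0
χ + χ = 1/2 + 1/2 = 1/2
¬ψ ⇒ (χ + χ) = 0 ⇒ 1/2 = 1
¬(¬ψ ⇒ (χ + χ)) = ¬1 = 0
(¬χ ⇒ (ψ ⇒ φ)) ⇒ ¬(¬ψ ⇒ (χ + χ)) = 1 ⇒ 0 = 0
¬¬((ψ ⇒ ψ) ⇒ χ) ⇒ ((¬χ ⇒ (ψ ⇒ φ)) ⇒ ¬(¬ψ ⇒ (χ + χ))) = 1/2 ⇒ 0 = 1/2
χ ⇔ χ = 1/2 ⇔ 1/2 = 1
φ ⇒ (χ ⇔ χ) = 1/2 ⇒ 1 = 1
χ ⇔ φ = 1/2 ⇔ 1/2 = 1
(χ ⇔ φ) ⇒ φ = 1 ⇒ 1/2 = 1/2
¬ψ = ¬1 = 0
((χ ⇔ φ) ⇒ φ) ⇒ ¬ψ = 1/2 ⇒ 0 = 1/2
(φ ⇒ (χ ⇔ χ)) ⇒ (((χ ⇔ φ) ⇒ φ) ⇒ ¬ψ) = 1 ⇒ 1/2 = 1/2
χ ⇒ φ = 1/2 ⇒ 1/2 = 1
φ ⇒ (χ ⇒ φ) = 1/2 ⇒ 1 = 1
((φ ⇒ (χ ⇔ χ)) ⇒ (((χ ⇔ φ) ⇒ φ) ⇒ ¬ψ)) ⇔ (φ ⇒ (χ ⇒ φ)) = 1/2 ⇔ 1 = 1/2
φ + χ = 1/2 + 1/2 = 1/2
(φ + χ) ⇒ ψ = 1/2 ⇒ 1 = 1
¬χ = ¬1/2 = 1/2
¬¬χ = ¬1/2 = 1/2
((φ + χ) ⇒ ψ) ⇔ ¬¬χ = 1 ⇔ 1/2 = 1/2
ψ + ψ = 1 + 1 = 1
ψ ⇒ φ = 1 ⇒ 1/2 = 1/2
¬ψ = ¬1 = 0
(ψ ⇒ φ) + ¬ψ = 1/2 + 0 = 1/2
(ψ + ψ) + ((ψ ⇒ φ) + ¬ψ) = 1 + 1/2 = 1
(((φ + χ) ⇒ ψ) ⇔ ¬¬χ) ⇒ ((ψ + ψ) + ((ψ ⇒ φ) + ¬ψ)) = 1/2 ⇒ 1 = 1
χ ⇔ φ = 1/2 ⇔ 1/2 = 1
¬(χ ⇔ φ) = ¬1 = 0
¬ψ = ¬1 = 0
¬(χ ⇔ φ) ⇔ ¬ψ = 0 ⇔ 0 = 1
ψ ⇒ χ = 1 ⇒ 1/2 = 1/2
¬χ = ¬1/2 = 1/2
(ψ ⇒ χ) ⇒ ¬χ = 1/2 ⇒ 1/2 = 1
(¬(χ ⇔ φ) ⇔ ¬ψ) + ((ψ ⇒ χ) ⇒ ¬χ) = 1 + 1 = 1
((((φ + χ) ⇒ ψ) ⇔ ¬¬χ) ⇒ ((ψ + ψ) + ((ψ ⇒ φ) + ¬ψ))) ⇔ ((¬(χ ⇔ φ) ⇔ ¬ψ) + ((ψ ⇒ χ) ⇒ ¬χ)) = 1 ⇔ 1 = 1
(((φ ⇒ (χ ⇔ χ)) ⇒ (((χ ⇔ φ) ⇒ φ) ⇒ ¬ψ)) ⇔ (φ ⇒ (χ ⇒ φ))) ⇒ (((((φ + χ) ⇒ ψ) ⇔ ¬¬χ) ⇒ ((ψ + ψ) + ((ψ ⇒ φ) + ¬ψ))) ⇔ ((¬(χ ⇔ φ) ⇔ ¬ψ) + ((ψ ⇒ χ) ⇒ ¬χ))) = 1/2 ⇒ 1 = 1
(¬¬((ψ ⇒ ψ) ⇒ χ) ⇒ ((¬χ ⇒ (ψ ⇒ φ)) ⇒ ¬(¬ψ ⇒ (χ + χ)))) ⇔ ((((φ ⇒ (χ ⇔ χ)) ⇒ (((χ ⇔ φ) ⇒ φ) ⇒ ¬ψ)) ⇔ (φ ⇒ (χ ⇒ φ))) ⇒ (((((φ + χ) ⇒ ψ) ⇔ ¬¬χ) ⇒ ((ψ + ψ) + ((ψ ⇒ φ) + ¬ψ))) ⇔ ((¬(χ ⇔ φ) ⇔ ¬ψ) + ((ψ ⇒ χ) ⇒ ¬χ)))) = 1/2 ⇔ 1 = 1/2

1/2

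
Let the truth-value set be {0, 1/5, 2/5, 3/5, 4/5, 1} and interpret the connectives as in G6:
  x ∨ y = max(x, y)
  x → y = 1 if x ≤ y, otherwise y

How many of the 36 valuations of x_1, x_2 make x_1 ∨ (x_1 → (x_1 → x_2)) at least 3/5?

value 1: 26 assignments (counts)
value 4/5: 4 assignments (counts)
value 3/5: 3 assignments (counts)
value 2/5: 2 assignments
value 1/5: 1 assignment
So 33 of the 36 assignments meet the threshold.

33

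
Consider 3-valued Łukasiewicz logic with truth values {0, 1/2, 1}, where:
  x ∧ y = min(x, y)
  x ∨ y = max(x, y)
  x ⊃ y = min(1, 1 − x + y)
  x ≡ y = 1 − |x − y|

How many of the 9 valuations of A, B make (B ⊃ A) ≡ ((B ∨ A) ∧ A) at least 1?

5

A = 0, B = 0 ↦ 0  <
A = 0, B = 1/2 ↦ 1/2  <
A = 0, B = 1 ↦ 1  ≥
A = 1/2, B = 0 ↦ 1/2  <
A = 1/2, B = 1/2 ↦ 1/2  <
A = 1/2, B = 1 ↦ 1  ≥
A = 1, B = 0 ↦ 1  ≥
A = 1, B = 1/2 ↦ 1  ≥
A = 1, B = 1 ↦ 1  ≥
So 5 of the 9 assignments meet the threshold.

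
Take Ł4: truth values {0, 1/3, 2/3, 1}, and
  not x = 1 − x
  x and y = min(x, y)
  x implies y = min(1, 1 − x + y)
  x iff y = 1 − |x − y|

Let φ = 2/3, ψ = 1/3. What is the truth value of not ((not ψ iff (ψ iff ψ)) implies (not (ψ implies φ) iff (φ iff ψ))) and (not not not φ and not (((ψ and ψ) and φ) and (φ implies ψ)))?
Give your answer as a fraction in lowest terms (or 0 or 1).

not ψ = not 1/3 = 2/3
ψ iff ψ = 1/3 iff 1/3 = 1
not ψ iff (ψ iff ψ) = 2/3 iff 1 = 2/3
ψ implies φ = 1/3 implies 2/3 = 1
not (ψ implies φ) = not 1 = 0
φ iff ψ = 2/3 iff 1/3 = 2/3
not (ψ implies φ) iff (φ iff ψ) = 0 iff 2/3 = 1/3
(not ψ iff (ψ iff ψ)) implies (not (ψ implies φ) iff (φ iff ψ)) = 2/3 implies 1/3 = 2/3
not ((not ψ iff (ψ iff ψ)) implies (not (ψ implies φ) iff (φ iff ψ))) = not 2/3 = 1/3
not φ = not 2/3 = 1/3
not not φ = not 1/3 = 2/3
not not not φ = not 2/3 = 1/3
ψ and ψ = 1/3 and 1/3 = 1/3
(ψ and ψ) and φ = 1/3 and 2/3 = 1/3
φ implies ψ = 2/3 implies 1/3 = 2/3
((ψ and ψ) and φ) and (φ implies ψ) = 1/3 and 2/3 = 1/3
not (((ψ and ψ) and φ) and (φ implies ψ)) = not 1/3 = 2/3
not not not φ and not (((ψ and ψ) and φ) and (φ implies ψ)) = 1/3 and 2/3 = 1/3
not ((not ψ iff (ψ iff ψ)) implies (not (ψ implies φ) iff (φ iff ψ))) and (not not not φ and not (((ψ and ψ) and φ) and (φ implies ψ))) = 1/3 and 1/3 = 1/3

1/3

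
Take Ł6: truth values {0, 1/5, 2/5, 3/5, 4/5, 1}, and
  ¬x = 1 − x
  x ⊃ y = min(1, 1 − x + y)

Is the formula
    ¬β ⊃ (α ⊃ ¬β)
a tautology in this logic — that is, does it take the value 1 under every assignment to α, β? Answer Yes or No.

At α = 1/5, β = 1, for instance:
¬β = ¬1 = 0
α ⊃ ¬β = 1/5 ⊃ 0 = 4/5
¬β ⊃ (α ⊃ ¬β) = 0 ⊃ 4/5 = 1
and checking the remaining 35 assignments likewise gives ≥ 1 in every case.

Yes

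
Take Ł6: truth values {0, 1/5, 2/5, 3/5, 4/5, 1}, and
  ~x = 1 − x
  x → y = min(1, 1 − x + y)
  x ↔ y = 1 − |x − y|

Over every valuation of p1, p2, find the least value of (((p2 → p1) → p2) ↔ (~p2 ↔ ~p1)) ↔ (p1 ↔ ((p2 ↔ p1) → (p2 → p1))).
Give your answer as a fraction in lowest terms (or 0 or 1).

Take p1 = 0, p2 = 2/5:
p2 → p1 = 2/5 → 0 = 3/5
(p2 → p1) → p2 = 3/5 → 2/5 = 4/5
~p2 = ~2/5 = 3/5
~p1 = ~0 = 1
~p2 ↔ ~p1 = 3/5 ↔ 1 = 3/5
((p2 → p1) → p2) ↔ (~p2 ↔ ~p1) = 4/5 ↔ 3/5 = 4/5
p2 ↔ p1 = 2/5 ↔ 0 = 3/5
p2 → p1 = 2/5 → 0 = 3/5
(p2 ↔ p1) → (p2 → p1) = 3/5 → 3/5 = 1
p1 ↔ ((p2 ↔ p1) → (p2 → p1)) = 0 ↔ 1 = 0
(((p2 → p1) → p2) ↔ (~p2 ↔ ~p1)) ↔ (p1 ↔ ((p2 ↔ p1) → (p2 → p1))) = 4/5 ↔ 0 = 1/5
No assignment yields a value below 1/5, so this is the minimum.

1/5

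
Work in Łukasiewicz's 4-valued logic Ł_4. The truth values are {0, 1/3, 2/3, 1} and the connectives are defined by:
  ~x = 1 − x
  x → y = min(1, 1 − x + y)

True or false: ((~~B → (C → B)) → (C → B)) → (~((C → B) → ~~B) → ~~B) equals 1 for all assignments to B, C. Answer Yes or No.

Counterexample: take B = 0, C = 0.
~B = ~0 = 1
~~B = ~1 = 0
C → B = 0 → 0 = 1
~~B → (C → B) = 0 → 1 = 1
C → B = 0 → 0 = 1
(~~B → (C → B)) → (C → B) = 1 → 1 = 1
C → B = 0 → 0 = 1
~B = ~0 = 1
~~B = ~1 = 0
(C → B) → ~~B = 1 → 0 = 0
~((C → B) → ~~B) = ~0 = 1
~((C → B) → ~~B) → ~~B = 1 → 0 = 0
((~~B → (C → B)) → (C → B)) → (~((C → B) → ~~B) → ~~B) = 1 → 0 = 0
This gives 0 ≠ 1.

No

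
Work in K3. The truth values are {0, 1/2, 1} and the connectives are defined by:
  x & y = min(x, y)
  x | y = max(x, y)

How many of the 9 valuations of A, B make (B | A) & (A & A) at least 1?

3

A = 0, B = 0 ↦ 0  <
A = 0, B = 1/2 ↦ 0  <
A = 0, B = 1 ↦ 0  <
A = 1/2, B = 0 ↦ 1/2  <
A = 1/2, B = 1/2 ↦ 1/2  <
A = 1/2, B = 1 ↦ 1/2  <
A = 1, B = 0 ↦ 1  ≥
A = 1, B = 1/2 ↦ 1  ≥
A = 1, B = 1 ↦ 1  ≥
So 3 of the 9 assignments meet the threshold.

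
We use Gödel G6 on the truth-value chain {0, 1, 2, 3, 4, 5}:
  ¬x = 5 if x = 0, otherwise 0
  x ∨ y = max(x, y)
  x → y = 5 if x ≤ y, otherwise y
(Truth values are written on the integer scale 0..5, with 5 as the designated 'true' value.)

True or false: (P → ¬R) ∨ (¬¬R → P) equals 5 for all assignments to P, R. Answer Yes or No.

Counterexample: take P = 1, R = 1.
¬R = ¬1 = 0
P → ¬R = 1 → 0 = 0
¬R = ¬1 = 0
¬¬R = ¬0 = 5
¬¬R → P = 5 → 1 = 1
(P → ¬R) ∨ (¬¬R → P) = 0 ∨ 1 = 1
This gives 1 ≠ 5.

No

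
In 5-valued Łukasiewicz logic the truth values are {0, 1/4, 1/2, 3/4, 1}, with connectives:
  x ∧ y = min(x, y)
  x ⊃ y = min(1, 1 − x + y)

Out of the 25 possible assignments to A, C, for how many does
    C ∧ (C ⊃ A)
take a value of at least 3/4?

5

value 1: 1 assignment (counts)
value 3/4: 4 assignments (counts)
value 1/2: 7 assignments
value 1/4: 7 assignments
value 0: 6 assignments
So 5 of the 25 assignments meet the threshold.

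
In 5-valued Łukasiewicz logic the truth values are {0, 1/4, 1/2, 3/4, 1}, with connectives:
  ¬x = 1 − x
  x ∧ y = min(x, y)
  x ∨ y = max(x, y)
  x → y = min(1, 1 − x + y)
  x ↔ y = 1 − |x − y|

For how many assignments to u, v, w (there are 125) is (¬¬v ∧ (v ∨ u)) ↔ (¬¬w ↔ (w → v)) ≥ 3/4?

value 1: 45 assignments (counts)
value 3/4: 20 assignments (counts)
value 1/2: 40 assignments
value 1/4: 10 assignments
value 0: 10 assignments
So 65 of the 125 assignments meet the threshold.

65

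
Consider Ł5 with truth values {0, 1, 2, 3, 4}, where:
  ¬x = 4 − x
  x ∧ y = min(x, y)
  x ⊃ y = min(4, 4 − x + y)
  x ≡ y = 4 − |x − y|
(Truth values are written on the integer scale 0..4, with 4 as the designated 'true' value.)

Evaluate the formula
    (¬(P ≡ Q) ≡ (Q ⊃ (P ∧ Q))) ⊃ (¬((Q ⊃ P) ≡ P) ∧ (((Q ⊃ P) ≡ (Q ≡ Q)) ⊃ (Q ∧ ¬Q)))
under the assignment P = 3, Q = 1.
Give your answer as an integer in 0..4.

P ≡ Q = 3 ≡ 1 = 2
¬(P ≡ Q) = ¬2 = 2
P ∧ Q = 3 ∧ 1 = 1
Q ⊃ (P ∧ Q) = 1 ⊃ 1 = 4
¬(P ≡ Q) ≡ (Q ⊃ (P ∧ Q)) = 2 ≡ 4 = 2
Q ⊃ P = 1 ⊃ 3 = 4
(Q ⊃ P) ≡ P = 4 ≡ 3 = 3
¬((Q ⊃ P) ≡ P) = ¬3 = 1
Q ⊃ P = 1 ⊃ 3 = 4
Q ≡ Q = 1 ≡ 1 = 4
(Q ⊃ P) ≡ (Q ≡ Q) = 4 ≡ 4 = 4
¬Q = ¬1 = 3
Q ∧ ¬Q = 1 ∧ 3 = 1
((Q ⊃ P) ≡ (Q ≡ Q)) ⊃ (Q ∧ ¬Q) = 4 ⊃ 1 = 1
¬((Q ⊃ P) ≡ P) ∧ (((Q ⊃ P) ≡ (Q ≡ Q)) ⊃ (Q ∧ ¬Q)) = 1 ∧ 1 = 1
(¬(P ≡ Q) ≡ (Q ⊃ (P ∧ Q))) ⊃ (¬((Q ⊃ P) ≡ P) ∧ (((Q ⊃ P) ≡ (Q ≡ Q)) ⊃ (Q ∧ ¬Q))) = 2 ⊃ 1 = 3

3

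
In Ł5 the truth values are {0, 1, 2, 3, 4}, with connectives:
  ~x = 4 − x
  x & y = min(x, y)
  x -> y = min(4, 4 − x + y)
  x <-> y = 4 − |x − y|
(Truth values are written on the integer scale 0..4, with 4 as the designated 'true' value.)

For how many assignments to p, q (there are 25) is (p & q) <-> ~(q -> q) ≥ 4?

9

value 4: 9 assignments (counts)
value 3: 7 assignments
value 2: 5 assignments
value 1: 3 assignments
value 0: 1 assignment
So 9 of the 25 assignments meet the threshold.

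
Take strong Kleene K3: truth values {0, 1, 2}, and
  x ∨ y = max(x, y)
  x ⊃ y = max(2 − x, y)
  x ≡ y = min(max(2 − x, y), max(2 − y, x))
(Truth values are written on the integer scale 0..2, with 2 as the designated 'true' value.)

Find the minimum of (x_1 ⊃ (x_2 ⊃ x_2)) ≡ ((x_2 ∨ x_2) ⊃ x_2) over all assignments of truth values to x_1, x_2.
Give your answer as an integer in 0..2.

Take x_1 = 0, x_2 = 1:
x_2 ⊃ x_2 = 1 ⊃ 1 = 1
x_1 ⊃ (x_2 ⊃ x_2) = 0 ⊃ 1 = 2
x_2 ∨ x_2 = 1 ∨ 1 = 1
(x_2 ∨ x_2) ⊃ x_2 = 1 ⊃ 1 = 1
(x_1 ⊃ (x_2 ⊃ x_2)) ≡ ((x_2 ∨ x_2) ⊃ x_2) = 2 ≡ 1 = 1
No assignment yields a value below 1, so this is the minimum.

1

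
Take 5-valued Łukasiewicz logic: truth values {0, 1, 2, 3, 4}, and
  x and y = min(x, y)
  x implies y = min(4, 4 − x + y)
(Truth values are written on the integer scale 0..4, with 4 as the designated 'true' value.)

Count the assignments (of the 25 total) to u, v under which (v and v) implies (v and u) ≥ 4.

15

value 4: 15 assignments (counts)
value 3: 4 assignments
value 2: 3 assignments
value 1: 2 assignments
value 0: 1 assignment
So 15 of the 25 assignments meet the threshold.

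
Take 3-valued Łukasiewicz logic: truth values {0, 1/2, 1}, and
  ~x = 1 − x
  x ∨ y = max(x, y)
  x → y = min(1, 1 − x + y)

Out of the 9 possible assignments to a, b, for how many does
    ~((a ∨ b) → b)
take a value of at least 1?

a = 0, b = 0 ↦ 0  <
a = 0, b = 1/2 ↦ 0  <
a = 0, b = 1 ↦ 0  <
a = 1/2, b = 0 ↦ 1/2  <
a = 1/2, b = 1/2 ↦ 0  <
a = 1/2, b = 1 ↦ 0  <
a = 1, b = 0 ↦ 1  ≥
a = 1, b = 1/2 ↦ 1/2  <
a = 1, b = 1 ↦ 0  <
So 1 of the 9 assignments meets the threshold.

1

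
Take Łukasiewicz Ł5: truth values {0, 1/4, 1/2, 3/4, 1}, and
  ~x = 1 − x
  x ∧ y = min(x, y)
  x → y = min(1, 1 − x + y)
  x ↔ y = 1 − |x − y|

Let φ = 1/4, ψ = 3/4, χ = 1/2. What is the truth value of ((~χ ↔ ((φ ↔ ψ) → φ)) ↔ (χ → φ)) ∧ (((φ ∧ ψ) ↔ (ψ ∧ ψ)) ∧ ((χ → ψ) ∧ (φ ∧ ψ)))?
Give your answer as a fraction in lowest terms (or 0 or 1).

~χ = ~1/2 = 1/2
φ ↔ ψ = 1/4 ↔ 3/4 = 1/2
(φ ↔ ψ) → φ = 1/2 → 1/4 = 3/4
~χ ↔ ((φ ↔ ψ) → φ) = 1/2 ↔ 3/4 = 3/4
χ → φ = 1/2 → 1/4 = 3/4
(~χ ↔ ((φ ↔ ψ) → φ)) ↔ (χ → φ) = 3/4 ↔ 3/4 = 1
φ ∧ ψ = 1/4 ∧ 3/4 = 1/4
ψ ∧ ψ = 3/4 ∧ 3/4 = 3/4
(φ ∧ ψ) ↔ (ψ ∧ ψ) = 1/4 ↔ 3/4 = 1/2
χ → ψ = 1/2 → 3/4 = 1
φ ∧ ψ = 1/4 ∧ 3/4 = 1/4
(χ → ψ) ∧ (φ ∧ ψ) = 1 ∧ 1/4 = 1/4
((φ ∧ ψ) ↔ (ψ ∧ ψ)) ∧ ((χ → ψ) ∧ (φ ∧ ψ)) = 1/2 ∧ 1/4 = 1/4
((~χ ↔ ((φ ↔ ψ) → φ)) ↔ (χ → φ)) ∧ (((φ ∧ ψ) ↔ (ψ ∧ ψ)) ∧ ((χ → ψ) ∧ (φ ∧ ψ))) = 1 ∧ 1/4 = 1/4

1/4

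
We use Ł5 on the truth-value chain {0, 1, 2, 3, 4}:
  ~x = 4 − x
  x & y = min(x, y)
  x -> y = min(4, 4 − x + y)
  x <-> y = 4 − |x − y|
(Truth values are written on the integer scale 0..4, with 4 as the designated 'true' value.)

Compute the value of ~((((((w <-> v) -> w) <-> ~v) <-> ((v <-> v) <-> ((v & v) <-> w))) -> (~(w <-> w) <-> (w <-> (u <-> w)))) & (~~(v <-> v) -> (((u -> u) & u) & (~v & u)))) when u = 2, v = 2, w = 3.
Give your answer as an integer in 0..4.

w <-> v = 3 <-> 2 = 3
(w <-> v) -> w = 3 -> 3 = 4
~v = ~2 = 2
((w <-> v) -> w) <-> ~v = 4 <-> 2 = 2
v <-> v = 2 <-> 2 = 4
v & v = 2 & 2 = 2
(v & v) <-> w = 2 <-> 3 = 3
(v <-> v) <-> ((v & v) <-> w) = 4 <-> 3 = 3
(((w <-> v) -> w) <-> ~v) <-> ((v <-> v) <-> ((v & v) <-> w)) = 2 <-> 3 = 3
w <-> w = 3 <-> 3 = 4
~(w <-> w) = ~4 = 0
u <-> w = 2 <-> 3 = 3
w <-> (u <-> w) = 3 <-> 3 = 4
~(w <-> w) <-> (w <-> (u <-> w)) = 0 <-> 4 = 0
((((w <-> v) -> w) <-> ~v) <-> ((v <-> v) <-> ((v & v) <-> w))) -> (~(w <-> w) <-> (w <-> (u <-> w))) = 3 -> 0 = 1
v <-> v = 2 <-> 2 = 4
~(v <-> v) = ~4 = 0
~~(v <-> v) = ~0 = 4
u -> u = 2 -> 2 = 4
(u -> u) & u = 4 & 2 = 2
~v = ~2 = 2
~v & u = 2 & 2 = 2
((u -> u) & u) & (~v & u) = 2 & 2 = 2
~~(v <-> v) -> (((u -> u) & u) & (~v & u)) = 4 -> 2 = 2
(((((w <-> v) -> w) <-> ~v) <-> ((v <-> v) <-> ((v & v) <-> w))) -> (~(w <-> w) <-> (w <-> (u <-> w)))) & (~~(v <-> v) -> (((u -> u) & u) & (~v & u))) = 1 & 2 = 1
~((((((w <-> v) -> w) <-> ~v) <-> ((v <-> v) <-> ((v & v) <-> w))) -> (~(w <-> w) <-> (w <-> (u <-> w)))) & (~~(v <-> v) -> (((u -> u) & u) & (~v & u)))) = ~1 = 3

3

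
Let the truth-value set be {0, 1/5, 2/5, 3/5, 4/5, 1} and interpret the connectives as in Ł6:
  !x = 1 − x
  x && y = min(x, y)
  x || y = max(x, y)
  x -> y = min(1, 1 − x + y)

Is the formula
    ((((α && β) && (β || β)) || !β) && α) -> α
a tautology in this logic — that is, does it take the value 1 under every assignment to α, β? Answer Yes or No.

At α = 1/5, β = 1/5, for instance:
α && β = 1/5 && 1/5 = 1/5
β || β = 1/5 || 1/5 = 1/5
(α && β) && (β || β) = 1/5 && 1/5 = 1/5
!β = !1/5 = 4/5
((α && β) && (β || β)) || !β = 1/5 || 4/5 = 4/5
(((α && β) && (β || β)) || !β) && α = 4/5 && 1/5 = 1/5
((((α && β) && (β || β)) || !β) && α) -> α = 1/5 -> 1/5 = 1
and checking the remaining 35 assignments likewise gives ≥ 1 in every case.

Yes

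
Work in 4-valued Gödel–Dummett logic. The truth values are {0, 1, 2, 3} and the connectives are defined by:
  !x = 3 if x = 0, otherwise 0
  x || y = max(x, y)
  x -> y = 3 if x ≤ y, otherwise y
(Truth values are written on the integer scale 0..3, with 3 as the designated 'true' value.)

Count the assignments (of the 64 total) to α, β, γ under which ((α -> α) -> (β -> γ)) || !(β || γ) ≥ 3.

40

value 3: 40 assignments (counts)
value 2: 4 assignments
value 1: 8 assignments
value 0: 12 assignments
So 40 of the 64 assignments meet the threshold.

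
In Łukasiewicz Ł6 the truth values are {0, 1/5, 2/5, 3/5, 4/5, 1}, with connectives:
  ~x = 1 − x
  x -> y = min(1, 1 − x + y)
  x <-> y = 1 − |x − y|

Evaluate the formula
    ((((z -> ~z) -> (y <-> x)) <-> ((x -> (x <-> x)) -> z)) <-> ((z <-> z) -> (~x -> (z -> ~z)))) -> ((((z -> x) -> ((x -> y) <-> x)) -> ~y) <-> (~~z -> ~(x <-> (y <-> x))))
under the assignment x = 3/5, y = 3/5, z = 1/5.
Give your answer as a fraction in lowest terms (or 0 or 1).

1

~z = ~1/5 = 4/5
z -> ~z = 1/5 -> 4/5 = 1
y <-> x = 3/5 <-> 3/5 = 1
(z -> ~z) -> (y <-> x) = 1 -> 1 = 1
x <-> x = 3/5 <-> 3/5 = 1
x -> (x <-> x) = 3/5 -> 1 = 1
(x -> (x <-> x)) -> z = 1 -> 1/5 = 1/5
((z -> ~z) -> (y <-> x)) <-> ((x -> (x <-> x)) -> z) = 1 <-> 1/5 = 1/5
z <-> z = 1/5 <-> 1/5 = 1
~x = ~3/5 = 2/5
~z = ~1/5 = 4/5
z -> ~z = 1/5 -> 4/5 = 1
~x -> (z -> ~z) = 2/5 -> 1 = 1
(z <-> z) -> (~x -> (z -> ~z)) = 1 -> 1 = 1
(((z -> ~z) -> (y <-> x)) <-> ((x -> (x <-> x)) -> z)) <-> ((z <-> z) -> (~x -> (z -> ~z))) = 1/5 <-> 1 = 1/5
z -> x = 1/5 -> 3/5 = 1
x -> y = 3/5 -> 3/5 = 1
(x -> y) <-> x = 1 <-> 3/5 = 3/5
(z -> x) -> ((x -> y) <-> x) = 1 -> 3/5 = 3/5
~y = ~3/5 = 2/5
((z -> x) -> ((x -> y) <-> x)) -> ~y = 3/5 -> 2/5 = 4/5
~z = ~1/5 = 4/5
~~z = ~4/5 = 1/5
y <-> x = 3/5 <-> 3/5 = 1
x <-> (y <-> x) = 3/5 <-> 1 = 3/5
~(x <-> (y <-> x)) = ~3/5 = 2/5
~~z -> ~(x <-> (y <-> x)) = 1/5 -> 2/5 = 1
(((z -> x) -> ((x -> y) <-> x)) -> ~y) <-> (~~z -> ~(x <-> (y <-> x))) = 4/5 <-> 1 = 4/5
((((z -> ~z) -> (y <-> x)) <-> ((x -> (x <-> x)) -> z)) <-> ((z <-> z) -> (~x -> (z -> ~z)))) -> ((((z -> x) -> ((x -> y) <-> x)) -> ~y) <-> (~~z -> ~(x <-> (y <-> x)))) = 1/5 -> 4/5 = 1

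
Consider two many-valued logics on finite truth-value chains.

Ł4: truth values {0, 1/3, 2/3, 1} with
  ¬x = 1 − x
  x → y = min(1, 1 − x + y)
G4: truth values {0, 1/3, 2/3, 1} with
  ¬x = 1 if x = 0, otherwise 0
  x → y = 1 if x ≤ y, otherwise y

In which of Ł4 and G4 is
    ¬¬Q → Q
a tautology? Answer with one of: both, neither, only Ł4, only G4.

only Ł4

In Ł4: every assignment gives 1 — tautology.
In G4: at Q = 1/3 the value is 1/3 — not a tautology.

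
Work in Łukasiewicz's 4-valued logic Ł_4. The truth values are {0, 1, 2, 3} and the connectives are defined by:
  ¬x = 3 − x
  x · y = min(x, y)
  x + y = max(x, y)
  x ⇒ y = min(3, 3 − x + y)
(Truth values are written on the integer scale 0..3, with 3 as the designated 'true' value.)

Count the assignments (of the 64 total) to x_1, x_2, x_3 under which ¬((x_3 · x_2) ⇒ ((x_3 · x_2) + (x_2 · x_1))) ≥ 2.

0

value 0: 64 assignments
So 0 of the 64 assignments meet the threshold.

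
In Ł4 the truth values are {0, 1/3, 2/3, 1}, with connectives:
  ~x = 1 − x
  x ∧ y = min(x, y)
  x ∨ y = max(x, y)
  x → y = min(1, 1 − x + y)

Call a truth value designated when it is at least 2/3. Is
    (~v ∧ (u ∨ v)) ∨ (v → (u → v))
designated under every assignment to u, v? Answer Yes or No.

u = 0, v = 0 ↦ 1
u = 0, v = 1/3 ↦ 1
u = 0, v = 2/3 ↦ 1
u = 0, v = 1 ↦ 1
u = 1/3, v = 0 ↦ 1
u = 1/3, v = 1/3 ↦ 1
u = 1/3, v = 2/3 ↦ 1
u = 1/3, v = 1 ↦ 1
u = 2/3, v = 0 ↦ 1
u = 2/3, v = 1/3 ↦ 1
u = 2/3, v = 2/3 ↦ 1
u = 2/3, v = 1 ↦ 1
u = 1, v = 0 ↦ 1
u = 1, v = 1/3 ↦ 1
u = 1, v = 2/3 ↦ 1
u = 1, v = 1 ↦ 1
Every assignment gives a value ≥ 2/3.

Yes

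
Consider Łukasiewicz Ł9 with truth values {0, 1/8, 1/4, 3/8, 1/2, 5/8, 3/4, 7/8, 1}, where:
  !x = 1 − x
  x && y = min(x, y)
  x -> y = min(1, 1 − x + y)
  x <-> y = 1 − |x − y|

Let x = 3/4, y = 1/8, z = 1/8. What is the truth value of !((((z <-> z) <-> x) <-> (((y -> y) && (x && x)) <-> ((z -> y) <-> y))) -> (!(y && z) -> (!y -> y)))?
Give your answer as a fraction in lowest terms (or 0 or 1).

1/4

z <-> z = 1/8 <-> 1/8 = 1
(z <-> z) <-> x = 1 <-> 3/4 = 3/4
y -> y = 1/8 -> 1/8 = 1
x && x = 3/4 && 3/4 = 3/4
(y -> y) && (x && x) = 1 && 3/4 = 3/4
z -> y = 1/8 -> 1/8 = 1
(z -> y) <-> y = 1 <-> 1/8 = 1/8
((y -> y) && (x && x)) <-> ((z -> y) <-> y) = 3/4 <-> 1/8 = 3/8
((z <-> z) <-> x) <-> (((y -> y) && (x && x)) <-> ((z -> y) <-> y)) = 3/4 <-> 3/8 = 5/8
y && z = 1/8 && 1/8 = 1/8
!(y && z) = !1/8 = 7/8
!y = !1/8 = 7/8
!y -> y = 7/8 -> 1/8 = 1/4
!(y && z) -> (!y -> y) = 7/8 -> 1/4 = 3/8
(((z <-> z) <-> x) <-> (((y -> y) && (x && x)) <-> ((z -> y) <-> y))) -> (!(y && z) -> (!y -> y)) = 5/8 -> 3/8 = 3/4
!((((z <-> z) <-> x) <-> (((y -> y) && (x && x)) <-> ((z -> y) <-> y))) -> (!(y && z) -> (!y -> y))) = !3/4 = 1/4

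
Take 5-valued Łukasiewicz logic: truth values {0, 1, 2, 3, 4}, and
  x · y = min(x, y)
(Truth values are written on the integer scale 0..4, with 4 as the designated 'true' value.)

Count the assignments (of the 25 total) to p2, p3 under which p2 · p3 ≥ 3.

4

value 4: 1 assignment (counts)
value 3: 3 assignments (counts)
value 2: 5 assignments
value 1: 7 assignments
value 0: 9 assignments
So 4 of the 25 assignments meet the threshold.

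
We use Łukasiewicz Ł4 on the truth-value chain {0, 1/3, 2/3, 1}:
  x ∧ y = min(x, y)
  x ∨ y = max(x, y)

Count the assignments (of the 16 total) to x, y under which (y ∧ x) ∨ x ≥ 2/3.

x = 0, y = 0 ↦ 0  <
x = 0, y = 1/3 ↦ 0  <
x = 0, y = 2/3 ↦ 0  <
x = 0, y = 1 ↦ 0  <
x = 1/3, y = 0 ↦ 1/3  <
x = 1/3, y = 1/3 ↦ 1/3  <
x = 1/3, y = 2/3 ↦ 1/3  <
x = 1/3, y = 1 ↦ 1/3  <
x = 2/3, y = 0 ↦ 2/3  ≥
x = 2/3, y = 1/3 ↦ 2/3  ≥
x = 2/3, y = 2/3 ↦ 2/3  ≥
x = 2/3, y = 1 ↦ 2/3  ≥
x = 1, y = 0 ↦ 1  ≥
x = 1, y = 1/3 ↦ 1  ≥
x = 1, y = 2/3 ↦ 1  ≥
x = 1, y = 1 ↦ 1  ≥
So 8 of the 16 assignments meet the threshold.

8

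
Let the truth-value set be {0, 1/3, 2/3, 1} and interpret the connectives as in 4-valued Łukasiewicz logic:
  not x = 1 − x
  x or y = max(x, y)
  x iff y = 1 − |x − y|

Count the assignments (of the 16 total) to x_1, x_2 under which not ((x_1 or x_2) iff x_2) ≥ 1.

x_1 = 0, x_2 = 0 ↦ 0  <
x_1 = 0, x_2 = 1/3 ↦ 0  <
x_1 = 0, x_2 = 2/3 ↦ 0  <
x_1 = 0, x_2 = 1 ↦ 0  <
x_1 = 1/3, x_2 = 0 ↦ 1/3  <
x_1 = 1/3, x_2 = 1/3 ↦ 0  <
x_1 = 1/3, x_2 = 2/3 ↦ 0  <
x_1 = 1/3, x_2 = 1 ↦ 0  <
x_1 = 2/3, x_2 = 0 ↦ 2/3  <
x_1 = 2/3, x_2 = 1/3 ↦ 1/3  <
x_1 = 2/3, x_2 = 2/3 ↦ 0  <
x_1 = 2/3, x_2 = 1 ↦ 0  <
x_1 = 1, x_2 = 0 ↦ 1  ≥
x_1 = 1, x_2 = 1/3 ↦ 2/3  <
x_1 = 1, x_2 = 2/3 ↦ 1/3  <
x_1 = 1, x_2 = 1 ↦ 0  <
So 1 of the 16 assignments meets the threshold.

1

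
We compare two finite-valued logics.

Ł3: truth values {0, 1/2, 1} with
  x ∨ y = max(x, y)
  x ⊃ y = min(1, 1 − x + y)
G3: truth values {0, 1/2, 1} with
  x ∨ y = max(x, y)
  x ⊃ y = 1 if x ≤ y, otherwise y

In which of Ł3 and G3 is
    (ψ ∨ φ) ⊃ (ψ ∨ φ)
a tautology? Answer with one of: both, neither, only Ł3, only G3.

In Ł3: every assignment gives 1 — tautology.
In G3: every assignment gives 1 — tautology.

both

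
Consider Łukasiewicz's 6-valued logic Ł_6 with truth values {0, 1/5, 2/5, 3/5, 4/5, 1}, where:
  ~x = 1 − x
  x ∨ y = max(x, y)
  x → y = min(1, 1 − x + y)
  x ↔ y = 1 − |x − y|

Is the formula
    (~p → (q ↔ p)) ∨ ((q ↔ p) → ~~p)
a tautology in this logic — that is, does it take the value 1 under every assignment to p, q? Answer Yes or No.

No

Counterexample: take p = 0, q = 1/5.
~p = ~0 = 1
q ↔ p = 1/5 ↔ 0 = 4/5
~p → (q ↔ p) = 1 → 4/5 = 4/5
q ↔ p = 1/5 ↔ 0 = 4/5
~p = ~0 = 1
~~p = ~1 = 0
(q ↔ p) → ~~p = 4/5 → 0 = 1/5
(~p → (q ↔ p)) ∨ ((q ↔ p) → ~~p) = 4/5 ∨ 1/5 = 4/5
This gives 4/5 ≠ 1.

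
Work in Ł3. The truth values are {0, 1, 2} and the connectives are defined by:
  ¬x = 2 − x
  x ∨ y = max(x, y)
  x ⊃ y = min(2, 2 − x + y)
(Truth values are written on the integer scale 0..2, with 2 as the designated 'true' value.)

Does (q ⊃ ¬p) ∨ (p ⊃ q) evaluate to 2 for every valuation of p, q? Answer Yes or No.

Counterexample: take p = 2, q = 1.
¬p = ¬2 = 0
q ⊃ ¬p = 1 ⊃ 0 = 1
p ⊃ q = 2 ⊃ 1 = 1
(q ⊃ ¬p) ∨ (p ⊃ q) = 1 ∨ 1 = 1
This gives 1 ≠ 2.

No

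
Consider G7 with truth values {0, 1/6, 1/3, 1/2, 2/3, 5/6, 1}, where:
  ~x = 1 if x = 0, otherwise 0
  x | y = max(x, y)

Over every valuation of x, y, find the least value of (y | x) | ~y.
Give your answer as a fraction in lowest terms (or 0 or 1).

1/6

Take x = 0, y = 1/6:
y | x = 1/6 | 0 = 1/6
~y = ~1/6 = 0
(y | x) | ~y = 1/6 | 0 = 1/6
No assignment yields a value below 1/6, so this is the minimum.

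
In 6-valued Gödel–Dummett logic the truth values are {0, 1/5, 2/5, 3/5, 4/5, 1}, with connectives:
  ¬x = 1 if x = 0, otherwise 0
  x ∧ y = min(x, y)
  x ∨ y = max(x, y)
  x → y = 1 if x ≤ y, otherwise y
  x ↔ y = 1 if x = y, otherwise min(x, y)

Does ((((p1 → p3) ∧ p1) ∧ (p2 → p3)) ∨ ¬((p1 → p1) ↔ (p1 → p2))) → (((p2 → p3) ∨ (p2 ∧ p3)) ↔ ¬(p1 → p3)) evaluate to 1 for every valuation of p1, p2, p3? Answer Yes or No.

No

Counterexample: take p1 = 1/5, p2 = 0, p3 = 1/5.
p1 → p3 = 1/5 → 1/5 = 1
(p1 → p3) ∧ p1 = 1 ∧ 1/5 = 1/5
p2 → p3 = 0 → 1/5 = 1
((p1 → p3) ∧ p1) ∧ (p2 → p3) = 1/5 ∧ 1 = 1/5
p1 → p1 = 1/5 → 1/5 = 1
p1 → p2 = 1/5 → 0 = 0
(p1 → p1) ↔ (p1 → p2) = 1 ↔ 0 = 0
¬((p1 → p1) ↔ (p1 → p2)) = ¬0 = 1
(((p1 → p3) ∧ p1) ∧ (p2 → p3)) ∨ ¬((p1 → p1) ↔ (p1 → p2)) = 1/5 ∨ 1 = 1
p2 → p3 = 0 → 1/5 = 1
p2 ∧ p3 = 0 ∧ 1/5 = 0
(p2 → p3) ∨ (p2 ∧ p3) = 1 ∨ 0 = 1
p1 → p3 = 1/5 → 1/5 = 1
¬(p1 → p3) = ¬1 = 0
((p2 → p3) ∨ (p2 ∧ p3)) ↔ ¬(p1 → p3) = 1 ↔ 0 = 0
((((p1 → p3) ∧ p1) ∧ (p2 → p3)) ∨ ¬((p1 → p1) ↔ (p1 → p2))) → (((p2 → p3) ∨ (p2 ∧ p3)) ↔ ¬(p1 → p3)) = 1 → 0 = 0
This gives 0 ≠ 1.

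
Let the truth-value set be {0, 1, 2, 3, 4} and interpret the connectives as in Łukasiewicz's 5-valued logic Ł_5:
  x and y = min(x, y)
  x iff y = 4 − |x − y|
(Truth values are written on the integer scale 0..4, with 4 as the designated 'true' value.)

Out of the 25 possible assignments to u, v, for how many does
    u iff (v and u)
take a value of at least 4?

15

value 4: 15 assignments (counts)
value 3: 4 assignments
value 2: 3 assignments
value 1: 2 assignments
value 0: 1 assignment
So 15 of the 25 assignments meet the threshold.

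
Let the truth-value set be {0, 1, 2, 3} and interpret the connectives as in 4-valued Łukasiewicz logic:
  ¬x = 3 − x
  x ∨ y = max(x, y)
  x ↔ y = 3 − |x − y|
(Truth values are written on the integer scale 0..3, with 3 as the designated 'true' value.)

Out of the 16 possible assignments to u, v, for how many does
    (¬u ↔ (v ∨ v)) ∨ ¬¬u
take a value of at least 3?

u = 0, v = 0 ↦ 0  <
u = 0, v = 1 ↦ 1  <
u = 0, v = 2 ↦ 2  <
u = 0, v = 3 ↦ 3  ≥
u = 1, v = 0 ↦ 1  <
u = 1, v = 1 ↦ 2  <
u = 1, v = 2 ↦ 3  ≥
u = 1, v = 3 ↦ 2  <
u = 2, v = 0 ↦ 2  <
u = 2, v = 1 ↦ 3  ≥
u = 2, v = 2 ↦ 2  <
u = 2, v = 3 ↦ 2  <
u = 3, v = 0 ↦ 3  ≥
u = 3, v = 1 ↦ 3  ≥
u = 3, v = 2 ↦ 3  ≥
u = 3, v = 3 ↦ 3  ≥
So 7 of the 16 assignments meet the threshold.

7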